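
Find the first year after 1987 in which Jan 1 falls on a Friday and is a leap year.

1988

Jan 1 advances by 2 weekdays after a leap year and by 1 after a common year.
1987: Jan 1 is Thursday.
1988: Friday (leap)
1988 begins on a Friday and is a leap year.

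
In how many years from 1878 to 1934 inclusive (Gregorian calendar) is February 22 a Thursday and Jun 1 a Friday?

7

Check each year's weekday for February 22 and Jun 1:
  1878: Fri/Sat  1879: Sat/Sun  1880: Sun/Tue  1881: Tue/Wed  1882: Wed/Thu  1883: Thu/Fri ✓  1884: Fri/Sun  1885: Sun/Mon  1886: Mon/Tue  1887: Tue/Wed  1888: Wed/Fri  1889: Fri/Sat  1890: Sat/Sun  1891: Sun/Mon  …(29 more)…  1921: Tue/Wed  1922: Wed/Thu  1923: Thu/Fri ✓  1924: Fri/Sun  1925: Sun/Mon  1926: Mon/Tue  1927: Tue/Wed  1928: Wed/Fri  1929: Fri/Sat  1930: Sat/Sun  1931: Sun/Mon  1932: Mon/Wed  1933: Wed/Thu  1934: Thu/Fri ✓
Both conditions hold in: 1883, 1894, 1900, 1906, 1917, 1923, 1934 — 7.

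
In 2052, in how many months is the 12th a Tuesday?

2

Check the 12th of each month of 2052: Jan 12: Fri, Feb 12: Mon, Mar 12: Tue, Apr 12: Fri, May 12: Sun, Jun 12: Wed, Jul 12: Fri, Aug 12: Mon, Sep 12: Thu, Oct 12: Sat, Nov 12: Tue, Dec 12: Thu.
Tuesday occurs in March, November — 2 months.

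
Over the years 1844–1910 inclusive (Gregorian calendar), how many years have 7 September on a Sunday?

9

Track 7 September's weekday year by year (advancing +1, or +2 across a Feb 29):
  1844: Sat  1845: Sun (+1) ✓  1846: Mon (+1)  1847: Tue (+1)  1848: Thu (+2)
  1849: Fri (+1)  1850: Sat (+1)  1851: Sun (+1) ✓  1852: Tue (+2)  1853: Wed (+1)
  1854: Thu (+1)  1855: Fri (+1)  1856: Sun (+2) ✓  1857: Mon (+1)  … (39 more years) …
  1897: Tue (+1)  1898: Wed (+1)  1899: Thu (+1)  1900: Fri (+1)  1901: Sat (+1)
  1902: Sun (+1) ✓  1903: Mon (+1)  1904: Wed (+2)  1905: Thu (+1)  1906: Fri (+1)
  1907: Sat (+1)  1908: Mon (+2)  1909: Tue (+1)  1910: Wed (+1)
Sunday years: 1845, 1851, 1856, 1862, 1873, 1879, 1884, 1890, 1902 — 9 in total.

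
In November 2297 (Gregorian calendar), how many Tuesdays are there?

November 2297 has 30 days and begins on Monday.
The first Tuesday is November 2.
Tuesdays fall on 2, 9, 16, 23, 30 — that's 5.

5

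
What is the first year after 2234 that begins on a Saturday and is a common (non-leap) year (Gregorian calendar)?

Jan 1 advances by 2 weekdays after a leap year and by 1 after a common year.
2234: Jan 1 is Wednesday.
2235: Thursday
2236: Friday (leap)
2237: Sunday
2238: Monday
2239: Tuesday
2240: Wednesday (leap)
2241: Friday
2242: Saturday
2242 begins on a Saturday and is a common year.

2242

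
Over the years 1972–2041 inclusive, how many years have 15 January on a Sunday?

10

Track 15 January's weekday year by year (advancing +1, or +2 across a Feb 29):
  1972: Sat  1973: Mon (+2)  1974: Tue (+1)  1975: Wed (+1)  1976: Thu (+1)
  1977: Sat (+2)  1978: Sun (+1) ✓  1979: Mon (+1)  1980: Tue (+1)  1981: Thu (+2)
  1982: Fri (+1)  1983: Sat (+1)  1984: Sun (+1) ✓  1985: Tue (+2)  … (42 more years) …
  2028: Sat (+1)  2029: Mon (+2)  2030: Tue (+1)  2031: Wed (+1)  2032: Thu (+1)
  2033: Sat (+2)  2034: Sun (+1) ✓  2035: Mon (+1)  2036: Tue (+1)  2037: Thu (+2)
  2038: Fri (+1)  2039: Sat (+1)  2040: Sun (+1) ✓  2041: Tue (+2)
Sunday years: 1978, 1984, 1989, 1995, 2006, 2012, 2017, 2023, 2034, 2040 — 10 in total.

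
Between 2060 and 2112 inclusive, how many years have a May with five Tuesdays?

May has 31 days; it has five Tuesdays when Tuesday falls among the first (month-length − 28) days — i.e. when May 1 is one of Tuesday/Monday/Sunday.
May 1 by year: 2060:Sat 2061:Sun✓ 2062:Mon✓ 2063:Tue✓ 2064:Thu 2065:Fri 2066:Sat 2067:Sun✓ 2068:Tue✓ 2069:Wed 2070:Thu 2071:Fri 2072:Sun✓ 2073:Mon✓ 2074:Tue✓ …(23 more)… 2098:Thu 2099:Fri 2100:Sat 2101:Sun✓ 2102:Mon✓ 2103:Tue✓ 2104:Thu 2105:Fri 2106:Sat 2107:Sun✓ 2108:Tue✓ 2109:Wed 2110:Thu 2111:Fri 2112:Sun✓
Years with five Tuesdays: 2061, 2062, 2063, 2067, 2068, 2072, 2073, 2074, 2078, 2079, 2084, 2085, 2089, 2090, 2091, 2095, 2096, 2101, 2102, 2103, 2107, 2108, 2112 → 23.

23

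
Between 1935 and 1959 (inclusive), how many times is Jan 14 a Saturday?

3

Track Jan 14's weekday year by year (advancing +1, or +2 across a Feb 29):
  1935: Mon  1936: Tue (+1)  1937: Thu (+2)  1938: Fri (+1)  1939: Sat (+1) ✓
  1940: Sun (+1)  1941: Tue (+2)  1942: Wed (+1)  1943: Thu (+1)  1944: Fri (+1)
  1945: Sun (+2)  1946: Mon (+1)  1947: Tue (+1)  1948: Wed (+1)  1949: Fri (+2)
  1950: Sat (+1) ✓  1951: Sun (+1)  1952: Mon (+1)  1953: Wed (+2)  1954: Thu (+1)
  1955: Fri (+1)  1956: Sat (+1) ✓  1957: Mon (+2)  1958: Tue (+1)  1959: Wed (+1)
Saturday years: 1939, 1950, 1956 — 3 in total.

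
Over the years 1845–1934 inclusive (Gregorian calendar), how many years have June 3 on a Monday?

Track June 3's weekday year by year (advancing +1, or +2 across a Feb 29):
  1845: Tue  1846: Wed (+1)  1847: Thu (+1)  1848: Sat (+2)  1849: Sun (+1)
  1850: Mon (+1) ✓  1851: Tue (+1)  1852: Thu (+2)  1853: Fri (+1)  1854: Sat (+1)
  1855: Sun (+1)  1856: Tue (+2)  1857: Wed (+1)  1858: Thu (+1)  … (62 more years) …
  1921: Fri (+1)  1922: Sat (+1)  1923: Sun (+1)  1924: Tue (+2)  1925: Wed (+1)
  1926: Thu (+1)  1927: Fri (+1)  1928: Sun (+2)  1929: Mon (+1) ✓  1930: Tue (+1)
  1931: Wed (+1)  1932: Fri (+2)  1933: Sat (+1)  1934: Sun (+1)
Monday years: 1850, 1861, 1867, 1872, 1878, 1889, 1895, 1901, 1907, 1912, 1918, 1929 — 12 in total.

12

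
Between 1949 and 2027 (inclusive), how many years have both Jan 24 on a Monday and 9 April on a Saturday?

9

Check each year's weekday for Jan 24 and 9 April:
  1949: Mon/Sat ✓  1950: Tue/Sun  1951: Wed/Mon  1952: Thu/Wed  1953: Sat/Thu  1954: Sun/Fri  1955: Mon/Sat ✓  1956: Tue/Mon  1957: Thu/Tue  1958: Fri/Wed  1959: Sat/Thu  1960: Sun/Sat  1961: Tue/Sun  1962: Wed/Mon  …(51 more)…  2014: Fri/Wed  2015: Sat/Thu  2016: Sun/Sat  2017: Tue/Sun  2018: Wed/Mon  2019: Thu/Tue  2020: Fri/Thu  2021: Sun/Fri  2022: Mon/Sat ✓  2023: Tue/Sun  2024: Wed/Tue  2025: Fri/Wed  2026: Sat/Thu  2027: Sun/Fri
Both conditions hold in: 1949, 1955, 1966, 1977, 1983, 1994, 2005, 2011, 2022 — 9.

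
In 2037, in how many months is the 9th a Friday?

2

Check the 9th of each month of 2037: Jan 9: Fri, Feb 9: Mon, Mar 9: Mon, Apr 9: Thu, May 9: Sat, Jun 9: Tue, Jul 9: Thu, Aug 9: Sun, Sep 9: Wed, Oct 9: Fri, Nov 9: Mon, Dec 9: Wed.
Friday occurs in January, October — 2 months.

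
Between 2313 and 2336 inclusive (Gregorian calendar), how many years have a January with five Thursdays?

12

January has 31 days; it has five Thursdays when Thursday falls among the first (month-length − 28) days — i.e. when January 1 is one of Thursday/Wednesday/Tuesday.
January 1 by year: 2313:Wed✓ 2314:Thu✓ 2315:Fri 2316:Sat 2317:Mon 2318:Tue✓ 2319:Wed✓ 2320:Thu✓ 2321:Sat 2322:Sun 2323:Mon 2324:Tue✓ 2325:Thu✓ 2326:Fri 2327:Sat 2328:Sun 2329:Tue✓ 2330:Wed✓ 2331:Thu✓ 2332:Fri 2333:Sun 2334:Mon 2335:Tue✓ 2336:Wed✓
Years with five Thursdays: 2313, 2314, 2318, 2319, 2320, 2324, 2325, 2329, 2330, 2331, 2335, 2336 → 12.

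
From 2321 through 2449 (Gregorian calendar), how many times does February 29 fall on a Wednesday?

Leap years in 2321–2449: 32 of them.
Feb 29 weekday advances by 5 (mod 7) from one leap year to the next four years later (or differs when a century non-leap intervenes).
Leap-day weekdays: 2324:Fri 2328:Wed✓ 2332:Mon 2336:Sat 2340:Thu 2344:Tue 2348:Sun 2352:Fri 2356:Wed✓ 2360:Mon 2364:Sat 2368:Thu 2372:Tue …(6 more)… 2400:Tue 2404:Sun 2408:Fri 2412:Wed✓ 2416:Mon 2420:Sat 2424:Thu 2428:Tue 2432:Sun 2436:Fri 2440:Wed✓ 2444:Mon 2448:Sat
Wednesday: 2328, 2356, 2384, 2412, 2440 → 5.

5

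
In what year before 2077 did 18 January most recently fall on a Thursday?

2074

From one year to the next, a fixed date's weekday advances by 1, or by 2 when a Feb 29 lies between the two dates.
2077: January 18 is Monday.
2076: Saturday (−2)
2075: Friday (−1)
2074: Thursday (−1)
18 January falls on a Thursday in 2074.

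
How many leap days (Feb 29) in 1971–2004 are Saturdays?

1

Leap years in 1971–2004: 9 of them.
Feb 29 weekday advances by 5 (mod 7) from one leap year to the next four years later (or differs when a century non-leap intervenes).
Leap-day weekdays: 1972:Tue 1976:Sun 1980:Fri 1984:Wed 1988:Mon 1992:Sat✓ 1996:Thu 2000:Tue 2004:Sun
Saturday: 1992 → 1.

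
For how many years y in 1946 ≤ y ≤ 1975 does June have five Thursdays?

June has 30 days; it has five Thursdays when Thursday falls among the first (month-length − 28) days — i.e. when June 1 is one of Thursday/Wednesday.
June 1 by year: 1946:Sat 1947:Sun 1948:Tue 1949:Wed✓ 1950:Thu✓ 1951:Fri 1952:Sun 1953:Mon 1954:Tue 1955:Wed✓ 1956:Fri 1957:Sat 1958:Sun 1959:Mon 1960:Wed✓ 1961:Thu✓ 1962:Fri 1963:Sat 1964:Mon 1965:Tue 1966:Wed✓ 1967:Thu✓ 1968:Sat 1969:Sun 1970:Mon 1971:Tue 1972:Thu✓ 1973:Fri 1974:Sat 1975:Sun
Years with five Thursdays: 1949, 1950, 1955, 1960, 1961, 1966, 1967, 1972 → 8.

8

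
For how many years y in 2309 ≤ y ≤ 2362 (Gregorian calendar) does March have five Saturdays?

March has 31 days; it has five Saturdays when Saturday falls among the first (month-length − 28) days — i.e. when March 1 is one of Saturday/Friday/Thursday.
March 1 by year: 2309:Mon 2310:Tue 2311:Wed 2312:Fri✓ 2313:Sat✓ 2314:Sun 2315:Mon 2316:Wed 2317:Thu✓ 2318:Fri✓ 2319:Sat✓ 2320:Mon 2321:Tue 2322:Wed 2323:Thu✓ …(24 more)… 2348:Mon 2349:Tue 2350:Wed 2351:Thu✓ 2352:Sat✓ 2353:Sun 2354:Mon 2355:Tue 2356:Thu✓ 2357:Fri✓ 2358:Sat✓ 2359:Sun 2360:Tue 2361:Wed 2362:Thu✓
Years with five Saturdays: 2312, 2313, 2317, 2318, 2319, 2323, 2324, 2328, 2329, 2330, 2334, 2335, 2340, 2341, 2345, 2346, 2347, 2351, 2352, 2356, 2357, 2358, 2362 → 23.

23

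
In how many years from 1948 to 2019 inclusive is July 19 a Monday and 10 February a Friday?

Check each year's weekday for July 19 and 10 February:
  1948: Mon/Tue  1949: Tue/Thu  1950: Wed/Fri  1951: Thu/Sat  1952: Sat/Sun  1953: Sun/Tue  1954: Mon/Wed  1955: Tue/Thu  1956: Thu/Fri  1957: Fri/Sun  1958: Sat/Mon  1959: Sun/Tue  1960: Tue/Wed  1961: Wed/Fri  …(44 more)…  2006: Wed/Fri  2007: Thu/Sat  2008: Sat/Sun  2009: Sun/Tue  2010: Mon/Wed  2011: Tue/Thu  2012: Thu/Fri  2013: Fri/Sun  2014: Sat/Mon  2015: Sun/Tue  2016: Tue/Wed  2017: Wed/Fri  2018: Thu/Sat  2019: Fri/Sun
Both conditions hold in: no year — 0.

0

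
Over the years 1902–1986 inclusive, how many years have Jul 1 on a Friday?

Track Jul 1's weekday year by year (advancing +1, or +2 across a Feb 29):
  1902: Tue  1903: Wed (+1)  1904: Fri (+2) ✓  1905: Sat (+1)  1906: Sun (+1)
  1907: Mon (+1)  1908: Wed (+2)  1909: Thu (+1)  1910: Fri (+1) ✓  1911: Sat (+1)
  1912: Mon (+2)  1913: Tue (+1)  1914: Wed (+1)  1915: Thu (+1)  … (57 more years) …
  1973: Sun (+1)  1974: Mon (+1)  1975: Tue (+1)  1976: Thu (+2)  1977: Fri (+1) ✓
  1978: Sat (+1)  1979: Sun (+1)  1980: Tue (+2)  1981: Wed (+1)  1982: Thu (+1)
  1983: Fri (+1) ✓  1984: Sun (+2)  1985: Mon (+1)  1986: Tue (+1)
Friday years: 1904, 1910, 1921, 1927, 1932, 1938, 1949, 1955, 1960, 1966, 1977, 1983 — 12 in total.

12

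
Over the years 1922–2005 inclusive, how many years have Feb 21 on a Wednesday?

Track Feb 21's weekday year by year (advancing +1, or +2 across a Feb 29):
  1922: Tue  1923: Wed (+1) ✓  1924: Thu (+1)  1925: Sat (+2)  1926: Sun (+1)
  1927: Mon (+1)  1928: Tue (+1)  1929: Thu (+2)  1930: Fri (+1)  1931: Sat (+1)
  1932: Sun (+1)  1933: Tue (+2)  1934: Wed (+1) ✓  1935: Thu (+1)  … (56 more years) …
  1992: Fri (+1)  1993: Sun (+2)  1994: Mon (+1)  1995: Tue (+1)  1996: Wed (+1) ✓
  1997: Fri (+2)  1998: Sat (+1)  1999: Sun (+1)  2000: Mon (+1)  2001: Wed (+2) ✓
  2002: Thu (+1)  2003: Fri (+1)  2004: Sat (+1)  2005: Mon (+2)
Wednesday years: 1923, 1934, 1940, 1945, 1951, 1962, 1968, 1973, 1979, 1990, 1996, 2001 — 12 in total.

12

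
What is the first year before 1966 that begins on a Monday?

Jan 1 advances by 2 weekdays after a leap year and by 1 after a common year.
1966: Jan 1 is Saturday.
1965: Friday
1964: Wednesday (leap)
1963: Tuesday
1962: Monday
1962 begins on a Monday

1962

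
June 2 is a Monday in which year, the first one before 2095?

From one year to the next, a fixed date's weekday advances by 1, or by 2 when a Feb 29 lies between the two dates.
2095: June 2 is Thursday.
2094: Wednesday (−1)
2093: Tuesday (−1)
2092: Monday (−1)
June 2 falls on a Monday in 2092.

2092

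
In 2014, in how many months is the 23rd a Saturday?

1

Check the 23rd of each month of 2014: Jan 23: Thu, Feb 23: Sun, Mar 23: Sun, Apr 23: Wed, May 23: Fri, Jun 23: Mon, Jul 23: Wed, Aug 23: Sat, Sep 23: Tue, Oct 23: Thu, Nov 23: Sun, Dec 23: Tue.
Saturday occurs in August — 1 month.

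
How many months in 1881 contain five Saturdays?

A month of length L has five Saturdays iff its first Saturday is on day ≤ L−28 (so day 1–3 in a 31-day month, 1–2 in a 30-day month, day 1 in a leap February).
Checking each month of 1881: Jan starts Sat (31d) ✓; Feb starts Tue (28d); Mar starts Tue (31d); Apr starts Fri (30d) ✓; May starts Sun (31d); Jun starts Wed (30d); Jul starts Fri (31d) ✓; Aug starts Mon (31d); Sep starts Thu (30d); Oct starts Sat (31d) ✓; Nov starts Tue (30d); Dec starts Thu (31d) ✓.
Five-Saturday months: January, April, July, October, December → 5.

5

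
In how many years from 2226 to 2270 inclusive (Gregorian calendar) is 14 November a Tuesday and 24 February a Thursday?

1

Check each year's weekday for 14 November and 24 February:
  2226: Tue/Fri  2227: Wed/Sat  2228: Fri/Sun  2229: Sat/Tue  2230: Sun/Wed  2231: Mon/Thu  2232: Wed/Fri  2233: Thu/Sun  2234: Fri/Mon  2235: Sat/Tue  2236: Mon/Wed  2237: Tue/Fri  2238: Wed/Sat  2239: Thu/Sun  …(17 more)…  2257: Sat/Tue  2258: Sun/Wed  2259: Mon/Thu  2260: Wed/Fri  2261: Thu/Sun  2262: Fri/Mon  2263: Sat/Tue  2264: Mon/Wed  2265: Tue/Fri  2266: Wed/Sat  2267: Thu/Sun  2268: Sat/Mon  2269: Sun/Wed  2270: Mon/Thu
Both conditions hold in: 2248 — 1.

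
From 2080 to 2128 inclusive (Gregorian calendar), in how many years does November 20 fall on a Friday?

Track November 20's weekday year by year (advancing +1, or +2 across a Feb 29):
  2080: Wed  2081: Thu (+1)  2082: Fri (+1) ✓  2083: Sat (+1)  2084: Mon (+2)
  2085: Tue (+1)  2086: Wed (+1)  2087: Thu (+1)  2088: Sat (+2)  2089: Sun (+1)
  2090: Mon (+1)  2091: Tue (+1)  2092: Thu (+2)  2093: Fri (+1) ✓  … (21 more years) …
  2115: Wed (+1)  2116: Fri (+2) ✓  2117: Sat (+1)  2118: Sun (+1)  2119: Mon (+1)
  2120: Wed (+2)  2121: Thu (+1)  2122: Fri (+1) ✓  2123: Sat (+1)  2124: Mon (+2)
  2125: Tue (+1)  2126: Wed (+1)  2127: Thu (+1)  2128: Sat (+2)
Friday years: 2082, 2093, 2099, 2105, 2111, 2116, 2122 — 7 in total.

7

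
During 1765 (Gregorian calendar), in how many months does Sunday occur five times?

A month of length L has five Sundays iff its first Sunday is on day ≤ L−28 (so day 1–3 in a 31-day month, 1–2 in a 30-day month, day 1 in a leap February).
Checking each month of 1765: Jan starts Tue (31d); Feb starts Fri (28d); Mar starts Fri (31d) ✓; Apr starts Mon (30d); May starts Wed (31d); Jun starts Sat (30d) ✓; Jul starts Mon (31d); Aug starts Thu (31d); Sep starts Sun (30d) ✓; Oct starts Tue (31d); Nov starts Fri (30d); Dec starts Sun (31d) ✓.
Five-Sunday months: March, June, September, December → 4.

4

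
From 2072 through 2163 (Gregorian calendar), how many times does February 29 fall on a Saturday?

Leap years in 2072–2163: 22 of them.
Feb 29 weekday advances by 5 (mod 7) from one leap year to the next four years later (or differs when a century non-leap intervenes).
Leap-day weekdays: 2072:Mon 2076:Sat✓ 2080:Thu 2084:Tue 2088:Sun 2092:Fri 2096:Wed 2104:Fri 2108:Wed 2112:Mon 2116:Sat✓ 2120:Thu 2124:Tue 2128:Sun 2132:Fri 2136:Wed 2140:Mon 2144:Sat✓ 2148:Thu 2152:Tue 2156:Sun 2160:Fri
Saturday: 2076, 2116, 2144 → 3.

3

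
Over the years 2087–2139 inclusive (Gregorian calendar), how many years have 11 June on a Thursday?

Track 11 June's weekday year by year (advancing +1, or +2 across a Feb 29):
  2087: Wed  2088: Fri (+2)  2089: Sat (+1)  2090: Sun (+1)  2091: Mon (+1)
  2092: Wed (+2)  2093: Thu (+1) ✓  2094: Fri (+1)  2095: Sat (+1)  2096: Mon (+2)
  2097: Tue (+1)  2098: Wed (+1)  2099: Thu (+1) ✓  2100: Fri (+1)  … (25 more years) …
  2126: Tue (+1)  2127: Wed (+1)  2128: Fri (+2)  2129: Sat (+1)  2130: Sun (+1)
  2131: Mon (+1)  2132: Wed (+2)  2133: Thu (+1) ✓  2134: Fri (+1)  2135: Sat (+1)
  2136: Mon (+2)  2137: Tue (+1)  2138: Wed (+1)  2139: Thu (+1) ✓
Thursday years: 2093, 2099, 2105, 2111, 2116, 2122, 2133, 2139 — 8 in total.

8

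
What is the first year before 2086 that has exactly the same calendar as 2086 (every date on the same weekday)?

2075

Two years share a calendar iff Jan 1 falls on the same weekday and both are leap or both are common. 2086: Jan 1 is Tuesday, common year.
2085: Jan 1 Monday, common
2084: Jan 1 Saturday, leap
2083: Jan 1 Friday, common
2082: Jan 1 Thursday, common
2081: Jan 1 Wednesday, common
2080: Jan 1 Monday, leap
2079: Jan 1 Sunday, common
2078: Jan 1 Saturday, common
2077: Jan 1 Friday, common
2076: Jan 1 Wednesday, leap
2075: Jan 1 Tuesday, common
2075 matches on both conditions.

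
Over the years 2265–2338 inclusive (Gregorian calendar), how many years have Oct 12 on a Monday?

11

Track Oct 12's weekday year by year (advancing +1, or +2 across a Feb 29):
  2265: Thu  2266: Fri (+1)  2267: Sat (+1)  2268: Mon (+2) ✓  2269: Tue (+1)
  2270: Wed (+1)  2271: Thu (+1)  2272: Sat (+2)  2273: Sun (+1)  2274: Mon (+1) ✓
  2275: Tue (+1)  2276: Thu (+2)  2277: Fri (+1)  2278: Sat (+1)  … (46 more years) …
  2325: Mon (+1) ✓  2326: Tue (+1)  2327: Wed (+1)  2328: Fri (+2)  2329: Sat (+1)
  2330: Sun (+1)  2331: Mon (+1) ✓  2332: Wed (+2)  2333: Thu (+1)  2334: Fri (+1)
  2335: Sat (+1)  2336: Mon (+2) ✓  2337: Tue (+1)  2338: Wed (+1)
Monday years: 2268, 2274, 2285, 2291, 2296, 2303, 2308, 2314, 2325, 2331, 2336 — 11 in total.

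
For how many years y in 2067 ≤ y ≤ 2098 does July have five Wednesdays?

July has 31 days; it has five Wednesdays when Wednesday falls among the first (month-length − 28) days — i.e. when July 1 is one of Wednesday/Tuesday/Monday.
July 1 by year: 2067:Fri 2068:Sun 2069:Mon✓ 2070:Tue✓ 2071:Wed✓ 2072:Fri 2073:Sat 2074:Sun 2075:Mon✓ 2076:Wed✓ 2077:Thu 2078:Fri 2079:Sat 2080:Mon✓ 2081:Tue✓ 2082:Wed✓ 2083:Thu 2084:Sat 2085:Sun 2086:Mon✓ 2087:Tue✓ 2088:Thu 2089:Fri 2090:Sat 2091:Sun 2092:Tue✓ 2093:Wed✓ 2094:Thu 2095:Fri 2096:Sun 2097:Mon✓ 2098:Tue✓
Years with five Wednesdays: 2069, 2070, 2071, 2075, 2076, 2080, 2081, 2082, 2086, 2087, 2092, 2093, 2097, 2098 → 14.

14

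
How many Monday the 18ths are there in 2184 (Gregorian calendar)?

1

Check the 18th of each month of 2184: Jan 18: Sun, Feb 18: Wed, Mar 18: Thu, Apr 18: Sun, May 18: Tue, Jun 18: Fri, Jul 18: Sun, Aug 18: Wed, Sep 18: Sat, Oct 18: Mon, Nov 18: Thu, Dec 18: Sat.
Monday occurs in October — 1 month.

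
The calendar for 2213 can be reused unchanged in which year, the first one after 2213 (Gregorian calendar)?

2219

Two years share a calendar iff Jan 1 falls on the same weekday and both are leap or both are common. 2213: Jan 1 is Friday, common year.
2214: Jan 1 Saturday, common
2215: Jan 1 Sunday, common
2216: Jan 1 Monday, leap
2217: Jan 1 Wednesday, common
2218: Jan 1 Thursday, common
2219: Jan 1 Friday, common
2219 matches on both conditions.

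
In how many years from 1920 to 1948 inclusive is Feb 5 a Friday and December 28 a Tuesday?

Check each year's weekday for Feb 5 and December 28:
  1920: Thu/Tue  1921: Sat/Wed  1922: Sun/Thu  1923: Mon/Fri  1924: Tue/Sun  1925: Thu/Mon  1926: Fri/Tue ✓  1927: Sat/Wed  1928: Sun/Fri  1929: Tue/Sat  1930: Wed/Sun  1931: Thu/Mon  1932: Fri/Wed  1933: Sun/Thu  1934: Mon/Fri  1935: Tue/Sat  1936: Wed/Mon  1937: Fri/Tue ✓  1938: Sat/Wed  1939: Sun/Thu  1940: Mon/Sat  1941: Wed/Sun  1942: Thu/Mon  1943: Fri/Tue ✓  1944: Sat/Thu  1945: Mon/Fri  1946: Tue/Sat  1947: Wed/Sun  1948: Thu/Tue
Both conditions hold in: 1926, 1937, 1943 — 3.

3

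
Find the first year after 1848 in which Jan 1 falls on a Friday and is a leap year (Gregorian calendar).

1864

Jan 1 advances by 2 weekdays after a leap year and by 1 after a common year.
1848: Jan 1 is Saturday (leap).
1849: Monday
1850: Tuesday
1851: Wednesday
1852: Thursday (leap)
1853: Saturday
1854: Sunday
1855: Monday
1856: Tuesday (leap)
1857: Thursday
1858: Friday
1859: Saturday
1860: Sunday (leap)
1861: Tuesday
1862: Wednesday
1863: Thursday
1864: Friday (leap)
1864 begins on a Friday and is a leap year.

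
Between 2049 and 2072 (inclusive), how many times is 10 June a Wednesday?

Track 10 June's weekday year by year (advancing +1, or +2 across a Feb 29):
  2049: Thu  2050: Fri (+1)  2051: Sat (+1)  2052: Mon (+2)  2053: Tue (+1)
  2054: Wed (+1) ✓  2055: Thu (+1)  2056: Sat (+2)  2057: Sun (+1)  2058: Mon (+1)
  2059: Tue (+1)  2060: Thu (+2)  2061: Fri (+1)  2062: Sat (+1)  2063: Sun (+1)
  2064: Tue (+2)  2065: Wed (+1) ✓  2066: Thu (+1)  2067: Fri (+1)  2068: Sun (+2)
  2069: Mon (+1)  2070: Tue (+1)  2071: Wed (+1) ✓  2072: Fri (+2)
Wednesday years: 2054, 2065, 2071 — 3 in total.

3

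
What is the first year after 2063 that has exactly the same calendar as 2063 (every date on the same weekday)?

2074

Two years share a calendar iff Jan 1 falls on the same weekday and both are leap or both are common. 2063: Jan 1 is Monday, common year.
2064: Jan 1 Tuesday, leap
2065: Jan 1 Thursday, common
2066: Jan 1 Friday, common
2067: Jan 1 Saturday, common
2068: Jan 1 Sunday, leap
2069: Jan 1 Tuesday, common
2070: Jan 1 Wednesday, common
2071: Jan 1 Thursday, common
2072: Jan 1 Friday, leap
2073: Jan 1 Sunday, common
2074: Jan 1 Monday, common
2074 matches on both conditions.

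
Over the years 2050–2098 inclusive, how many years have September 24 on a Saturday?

7

Track September 24's weekday year by year (advancing +1, or +2 across a Feb 29):
  2050: Sat ✓  2051: Sun (+1)  2052: Tue (+2)  2053: Wed (+1)  2054: Thu (+1)
  2055: Fri (+1)  2056: Sun (+2)  2057: Mon (+1)  2058: Tue (+1)  2059: Wed (+1)
  2060: Fri (+2)  2061: Sat (+1) ✓  2062: Sun (+1)  2063: Mon (+1)  … (21 more years) …
  2085: Mon (+1)  2086: Tue (+1)  2087: Wed (+1)  2088: Fri (+2)  2089: Sat (+1) ✓
  2090: Sun (+1)  2091: Mon (+1)  2092: Wed (+2)  2093: Thu (+1)  2094: Fri (+1)
  2095: Sat (+1) ✓  2096: Mon (+2)  2097: Tue (+1)  2098: Wed (+1)
Saturday years: 2050, 2061, 2067, 2072, 2078, 2089, 2095 — 7 in total.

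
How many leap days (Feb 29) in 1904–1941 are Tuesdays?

Leap years in 1904–1941: 10 of them.
Feb 29 weekday advances by 5 (mod 7) from one leap year to the next four years later (or differs when a century non-leap intervenes).
Leap-day weekdays: 1904:Mon 1908:Sat 1912:Thu 1916:Tue✓ 1920:Sun 1924:Fri 1928:Wed 1932:Mon 1936:Sat 1940:Thu
Tuesday: 1916 → 1.

1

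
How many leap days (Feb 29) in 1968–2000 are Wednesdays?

1

Leap years in 1968–2000: 9 of them.
Feb 29 weekday advances by 5 (mod 7) from one leap year to the next four years later (or differs when a century non-leap intervenes).
Leap-day weekdays: 1968:Thu 1972:Tue 1976:Sun 1980:Fri 1984:Wed✓ 1988:Mon 1992:Sat 1996:Thu 2000:Tue
Wednesday: 1984 → 1.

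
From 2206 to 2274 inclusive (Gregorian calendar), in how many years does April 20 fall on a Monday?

11

Track April 20's weekday year by year (advancing +1, or +2 across a Feb 29):
  2206: Sun  2207: Mon (+1) ✓  2208: Wed (+2)  2209: Thu (+1)  2210: Fri (+1)
  2211: Sat (+1)  2212: Mon (+2) ✓  2213: Tue (+1)  2214: Wed (+1)  2215: Thu (+1)
  2216: Sat (+2)  2217: Sun (+1)  2218: Mon (+1) ✓  2219: Tue (+1)  … (41 more years) …
  2261: Sat (+1)  2262: Sun (+1)  2263: Mon (+1) ✓  2264: Wed (+2)  2265: Thu (+1)
  2266: Fri (+1)  2267: Sat (+1)  2268: Mon (+2) ✓  2269: Tue (+1)  2270: Wed (+1)
  2271: Thu (+1)  2272: Sat (+2)  2273: Sun (+1)  2274: Mon (+1) ✓
Monday years: 2207, 2212, 2218, 2229, 2235, 2240, 2246, 2257, 2263, 2268, 2274 — 11 in total.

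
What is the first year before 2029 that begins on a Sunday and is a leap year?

Jan 1 advances by 2 weekdays after a leap year and by 1 after a common year.
2029: Jan 1 is Monday.
2028: Saturday (leap)
2027: Friday
2026: Thursday
2025: Wednesday
2024: Monday (leap)
2023: Sunday
2022: Saturday
2021: Friday
2020: Wednesday (leap)
2019: Tuesday
2018: Monday
2017: Sunday
2016: Friday (leap)
2015: Thursday
2014: Wednesday
2013: Tuesday
2012: Sunday (leap)
2012 begins on a Sunday and is a leap year.

2012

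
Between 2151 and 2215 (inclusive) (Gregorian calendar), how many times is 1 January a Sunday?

Track 1 January's weekday year by year (advancing +1, or +2 across a Feb 29):
  2151: Fri  2152: Sat (+1)  2153: Mon (+2)  2154: Tue (+1)  2155: Wed (+1)
  2156: Thu (+1)  2157: Sat (+2)  2158: Sun (+1) ✓  2159: Mon (+1)  2160: Tue (+1)
  2161: Thu (+2)  2162: Fri (+1)  2163: Sat (+1)  2164: Sun (+1) ✓  … (37 more years) …
  2202: Fri (+1)  2203: Sat (+1)  2204: Sun (+1) ✓  2205: Tue (+2)  2206: Wed (+1)
  2207: Thu (+1)  2208: Fri (+1)  2209: Sun (+2) ✓  2210: Mon (+1)  2211: Tue (+1)
  2212: Wed (+1)  2213: Fri (+2)  2214: Sat (+1)  2215: Sun (+1) ✓
Sunday years: 2158, 2164, 2169, 2175, 2186, 2192, 2197, 2204, 2209, 2215 — 10 in total.

10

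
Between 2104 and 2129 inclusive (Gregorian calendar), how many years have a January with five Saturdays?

12

January has 31 days; it has five Saturdays when Saturday falls among the first (month-length − 28) days — i.e. when January 1 is one of Saturday/Friday/Thursday.
January 1 by year: 2104:Tue 2105:Thu✓ 2106:Fri✓ 2107:Sat✓ 2108:Sun 2109:Tue 2110:Wed 2111:Thu✓ 2112:Fri✓ 2113:Sun 2114:Mon 2115:Tue 2116:Wed 2117:Fri✓ 2118:Sat✓ 2119:Sun 2120:Mon 2121:Wed 2122:Thu✓ 2123:Fri✓ 2124:Sat✓ 2125:Mon 2126:Tue 2127:Wed 2128:Thu✓ 2129:Sat✓
Years with five Saturdays: 2105, 2106, 2107, 2111, 2112, 2117, 2118, 2122, 2123, 2124, 2128, 2129 → 12.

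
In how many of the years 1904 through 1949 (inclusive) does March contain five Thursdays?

20

March has 31 days; it has five Thursdays when Thursday falls among the first (month-length − 28) days — i.e. when March 1 is one of Thursday/Wednesday/Tuesday.
March 1 by year: 1904:Tue✓ 1905:Wed✓ 1906:Thu✓ 1907:Fri 1908:Sun 1909:Mon 1910:Tue✓ 1911:Wed✓ 1912:Fri 1913:Sat 1914:Sun 1915:Mon 1916:Wed✓ 1917:Thu✓ 1918:Fri …(16 more)… 1935:Fri 1936:Sun 1937:Mon 1938:Tue✓ 1939:Wed✓ 1940:Fri 1941:Sat 1942:Sun 1943:Mon 1944:Wed✓ 1945:Thu✓ 1946:Fri 1947:Sat 1948:Mon 1949:Tue✓
Years with five Thursdays: 1904, 1905, 1906, 1910, 1911, 1916, 1917, 1921, 1922, 1923, 1927, 1928, 1932, 1933, 1934, 1938, 1939, 1944, 1945, 1949 → 20.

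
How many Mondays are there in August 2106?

August 2106 has 31 days and begins on Sunday.
The first Monday is August 2.
Mondays fall on 2, 9, 16, 23, 30 — that's 5.

5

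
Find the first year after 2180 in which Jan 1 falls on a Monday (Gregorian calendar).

2181

Jan 1 advances by 2 weekdays after a leap year and by 1 after a common year.
2180: Jan 1 is Saturday (leap).
2181: Monday
2181 begins on a Monday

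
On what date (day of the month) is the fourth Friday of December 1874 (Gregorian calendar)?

December 1, 1874 is a Tuesday, so the first Friday is the 4th.
The fourth Friday is 4 + 21 = 25.

25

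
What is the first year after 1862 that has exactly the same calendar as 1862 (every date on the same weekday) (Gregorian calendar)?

1873

Two years share a calendar iff Jan 1 falls on the same weekday and both are leap or both are common. 1862: Jan 1 is Wednesday, common year.
1863: Jan 1 Thursday, common
1864: Jan 1 Friday, leap
1865: Jan 1 Sunday, common
1866: Jan 1 Monday, common
1867: Jan 1 Tuesday, common
1868: Jan 1 Wednesday, leap
1869: Jan 1 Friday, common
1870: Jan 1 Saturday, common
1871: Jan 1 Sunday, common
1872: Jan 1 Monday, leap
1873: Jan 1 Wednesday, common
1873 matches on both conditions.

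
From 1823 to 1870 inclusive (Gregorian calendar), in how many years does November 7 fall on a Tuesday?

6

Track November 7's weekday year by year (advancing +1, or +2 across a Feb 29):
  1823: Fri  1824: Sun (+2)  1825: Mon (+1)  1826: Tue (+1) ✓  1827: Wed (+1)
  1828: Fri (+2)  1829: Sat (+1)  1830: Sun (+1)  1831: Mon (+1)  1832: Wed (+2)
  1833: Thu (+1)  1834: Fri (+1)  1835: Sat (+1)  1836: Mon (+2)  … (20 more years) …
  1857: Sat (+1)  1858: Sun (+1)  1859: Mon (+1)  1860: Wed (+2)  1861: Thu (+1)
  1862: Fri (+1)  1863: Sat (+1)  1864: Mon (+2)  1865: Tue (+1) ✓  1866: Wed (+1)
  1867: Thu (+1)  1868: Sat (+2)  1869: Sun (+1)  1870: Mon (+1)
Tuesday years: 1826, 1837, 1843, 1848, 1854, 1865 — 6 in total.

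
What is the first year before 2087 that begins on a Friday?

Jan 1 advances by 2 weekdays after a leap year and by 1 after a common year.
2087: Jan 1 is Wednesday.
2086: Tuesday
2085: Monday
2084: Saturday (leap)
2083: Friday
2083 begins on a Friday

2083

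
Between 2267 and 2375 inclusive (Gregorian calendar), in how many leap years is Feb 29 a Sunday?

3

Leap years in 2267–2375: 26 of them.
Feb 29 weekday advances by 5 (mod 7) from one leap year to the next four years later (or differs when a century non-leap intervenes).
Leap-day weekdays: 2268:Sat 2272:Thu 2276:Tue 2280:Sun✓ 2284:Fri 2288:Wed 2292:Mon 2296:Sat 2304:Mon 2308:Sat 2312:Thu 2316:Tue 2320:Sun✓ 2324:Fri 2328:Wed 2332:Mon 2336:Sat 2340:Thu 2344:Tue 2348:Sun✓ 2352:Fri 2356:Wed 2360:Mon 2364:Sat 2368:Thu 2372:Tue
Sunday: 2280, 2320, 2348 → 3.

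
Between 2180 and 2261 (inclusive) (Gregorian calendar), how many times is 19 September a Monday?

Track 19 September's weekday year by year (advancing +1, or +2 across a Feb 29):
  2180: Tue  2181: Wed (+1)  2182: Thu (+1)  2183: Fri (+1)  2184: Sun (+2)
  2185: Mon (+1) ✓  2186: Tue (+1)  2187: Wed (+1)  2188: Fri (+2)  2189: Sat (+1)
  2190: Sun (+1)  2191: Mon (+1) ✓  2192: Wed (+2)  2193: Thu (+1)  … (54 more years) …
  2248: Tue (+2)  2249: Wed (+1)  2250: Thu (+1)  2251: Fri (+1)  2252: Sun (+2)
  2253: Mon (+1) ✓  2254: Tue (+1)  2255: Wed (+1)  2256: Fri (+2)  2257: Sat (+1)
  2258: Sun (+1)  2259: Mon (+1) ✓  2260: Wed (+2)  2261: Thu (+1)
Monday years: 2185, 2191, 2196, 2203, 2208, 2214, 2225, 2231, 2236, 2242, 2253, 2259 — 12 in total.

12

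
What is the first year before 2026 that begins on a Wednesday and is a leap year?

2020

Jan 1 advances by 2 weekdays after a leap year and by 1 after a common year.
2026: Jan 1 is Thursday.
2025: Wednesday
2024: Monday (leap)
2023: Sunday
2022: Saturday
2021: Friday
2020: Wednesday (leap)
2020 begins on a Wednesday and is a leap year.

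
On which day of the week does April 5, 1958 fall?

January 1, 1958 is a Wednesday.
April 5 is day 95 of the year, i.e. 94 days after Jan 1.
94 mod 7 = 3, so advance 3 weekdays from Wednesday: Saturday.

Saturday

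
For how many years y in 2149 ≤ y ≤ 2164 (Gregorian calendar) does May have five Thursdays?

May has 31 days; it has five Thursdays when Thursday falls among the first (month-length − 28) days — i.e. when May 1 is one of Thursday/Wednesday/Tuesday.
May 1 by year: 2149:Thu✓ 2150:Fri 2151:Sat 2152:Mon 2153:Tue✓ 2154:Wed✓ 2155:Thu✓ 2156:Sat 2157:Sun 2158:Mon 2159:Tue✓ 2160:Thu✓ 2161:Fri 2162:Sat 2163:Sun 2164:Tue✓
Years with five Thursdays: 2149, 2153, 2154, 2155, 2159, 2160, 2164 → 7.

7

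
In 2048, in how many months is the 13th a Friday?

2

Check the 13th of each month of 2048: Jan 13: Mon, Feb 13: Thu, Mar 13: Fri, Apr 13: Mon, May 13: Wed, Jun 13: Sat, Jul 13: Mon, Aug 13: Thu, Sep 13: Sun, Oct 13: Tue, Nov 13: Fri, Dec 13: Sun.
Friday occurs in March, November — 2 months.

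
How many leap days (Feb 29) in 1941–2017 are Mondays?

3

Leap years in 1941–2017: 19 of them.
Feb 29 weekday advances by 5 (mod 7) from one leap year to the next four years later (or differs when a century non-leap intervenes).
Leap-day weekdays: 1944:Tue 1948:Sun 1952:Fri 1956:Wed 1960:Mon✓ 1964:Sat 1968:Thu 1972:Tue 1976:Sun 1980:Fri 1984:Wed 1988:Mon✓ 1992:Sat 1996:Thu 2000:Tue 2004:Sun 2008:Fri 2012:Wed 2016:Mon✓
Monday: 1960, 1988, 2016 → 3.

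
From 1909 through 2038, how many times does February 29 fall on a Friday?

5

Leap years in 1909–2038: 32 of them.
Feb 29 weekday advances by 5 (mod 7) from one leap year to the next four years later (or differs when a century non-leap intervenes).
Leap-day weekdays: 1912:Thu 1916:Tue 1920:Sun 1924:Fri✓ 1928:Wed 1932:Mon 1936:Sat 1940:Thu 1944:Tue 1948:Sun 1952:Fri✓ 1956:Wed 1960:Mon …(6 more)… 1988:Mon 1992:Sat 1996:Thu 2000:Tue 2004:Sun 2008:Fri✓ 2012:Wed 2016:Mon 2020:Sat 2024:Thu 2028:Tue 2032:Sun 2036:Fri✓
Friday: 1924, 1952, 1980, 2008, 2036 → 5.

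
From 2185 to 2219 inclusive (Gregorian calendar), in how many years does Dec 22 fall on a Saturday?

Track Dec 22's weekday year by year (advancing +1, or +2 across a Feb 29):
  2185: Thu  2186: Fri (+1)  2187: Sat (+1) ✓  2188: Mon (+2)  2189: Tue (+1)
  2190: Wed (+1)  2191: Thu (+1)  2192: Sat (+2) ✓  2193: Sun (+1)  2194: Mon (+1)
  2195: Tue (+1)  2196: Thu (+2)  2197: Fri (+1)  2198: Sat (+1) ✓  … (7 more years) …
  2206: Mon (+1)  2207: Tue (+1)  2208: Thu (+2)  2209: Fri (+1)  2210: Sat (+1) ✓
  2211: Sun (+1)  2212: Tue (+2)  2213: Wed (+1)  2214: Thu (+1)  2215: Fri (+1)
  2216: Sun (+2)  2217: Mon (+1)  2218: Tue (+1)  2219: Wed (+1)
Saturday years: 2187, 2192, 2198, 2204, 2210 — 5 in total.

5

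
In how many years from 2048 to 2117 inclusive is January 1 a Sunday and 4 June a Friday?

0

Check each year's weekday for January 1 and 4 June:
  2048: Wed/Thu  2049: Fri/Fri  2050: Sat/Sat  2051: Sun/Sun  2052: Mon/Tue  2053: Wed/Wed  2054: Thu/Thu  2055: Fri/Fri  2056: Sat/Sun  2057: Mon/Mon  2058: Tue/Tue  2059: Wed/Wed  2060: Thu/Fri  2061: Sat/Sat  …(42 more)…  2104: Tue/Wed  2105: Thu/Thu  2106: Fri/Fri  2107: Sat/Sat  2108: Sun/Mon  2109: Tue/Tue  2110: Wed/Wed  2111: Thu/Thu  2112: Fri/Sat  2113: Sun/Sun  2114: Mon/Mon  2115: Tue/Tue  2116: Wed/Thu  2117: Fri/Fri
Both conditions hold in: no year — 0.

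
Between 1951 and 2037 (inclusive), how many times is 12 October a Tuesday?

Track 12 October's weekday year by year (advancing +1, or +2 across a Feb 29):
  1951: Fri  1952: Sun (+2)  1953: Mon (+1)  1954: Tue (+1) ✓  1955: Wed (+1)
  1956: Fri (+2)  1957: Sat (+1)  1958: Sun (+1)  1959: Mon (+1)  1960: Wed (+2)
  1961: Thu (+1)  1962: Fri (+1)  1963: Sat (+1)  1964: Mon (+2)  … (59 more years) …
  2024: Sat (+2)  2025: Sun (+1)  2026: Mon (+1)  2027: Tue (+1) ✓  2028: Thu (+2)
  2029: Fri (+1)  2030: Sat (+1)  2031: Sun (+1)  2032: Tue (+2) ✓  2033: Wed (+1)
  2034: Thu (+1)  2035: Fri (+1)  2036: Sun (+2)  2037: Mon (+1)
Tuesday years: 1954, 1965, 1971, 1976, 1982, 1993, 1999, 2004, 2010, 2021, 2027, 2032 — 12 in total.

12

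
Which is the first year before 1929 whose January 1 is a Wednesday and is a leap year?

1908

Jan 1 advances by 2 weekdays after a leap year and by 1 after a common year.
1929: Jan 1 is Tuesday.
1928: Sunday (leap)
1927: Saturday
1926: Friday
1925: Thursday
1924: Tuesday (leap)
1923: Monday
1922: Sunday
1921: Saturday
1920: Thursday (leap)
1919: Wednesday
1918: Tuesday
1917: Monday
1916: Saturday (leap)
1915: Friday
1914: Thursday
1913: Wednesday
1912: Monday (leap)
1911: Sunday
1910: Saturday
1909: Friday
1908: Wednesday (leap)
1908 begins on a Wednesday and is a leap year.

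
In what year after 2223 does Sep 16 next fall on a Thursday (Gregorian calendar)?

From one year to the next, a fixed date's weekday advances by 1, or by 2 when a Feb 29 lies between the two dates.
2223: September 16 is Tuesday.
2224: Thursday (+2)
Sep 16 falls on a Thursday in 2224.

2224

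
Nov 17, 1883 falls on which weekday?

Saturday

January 1, 1883 is a Monday.
November 17 is day 321 of the year, i.e. 320 days after Jan 1.
320 mod 7 = 5, so advance 5 weekdays from Monday: Saturday.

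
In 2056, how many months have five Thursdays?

4

A month of length L has five Thursdays iff its first Thursday is on day ≤ L−28 (so day 1–3 in a 31-day month, 1–2 in a 30-day month, day 1 in a leap February).
Checking each month of 2056: Jan starts Sat (31d); Feb starts Tue (29d); Mar starts Wed (31d) ✓; Apr starts Sat (30d); May starts Mon (31d); Jun starts Thu (30d) ✓; Jul starts Sat (31d); Aug starts Tue (31d) ✓; Sep starts Fri (30d); Oct starts Sun (31d); Nov starts Wed (30d) ✓; Dec starts Fri (31d).
Five-Thursday months: March, June, August, November → 4.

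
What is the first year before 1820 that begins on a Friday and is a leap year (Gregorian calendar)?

1808

Jan 1 advances by 2 weekdays after a leap year and by 1 after a common year.
1820: Jan 1 is Saturday (leap).
1819: Friday
1818: Thursday
1817: Wednesday
1816: Monday (leap)
1815: Sunday
1814: Saturday
1813: Friday
1812: Wednesday (leap)
1811: Tuesday
1810: Monday
1809: Sunday
1808: Friday (leap)
1808 begins on a Friday and is a leap year.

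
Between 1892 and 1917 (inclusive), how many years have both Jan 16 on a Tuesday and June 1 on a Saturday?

1

Check each year's weekday for Jan 16 and June 1:
  1892: Sat/Wed  1893: Mon/Thu  1894: Tue/Fri  1895: Wed/Sat  1896: Thu/Mon  1897: Sat/Tue  1898: Sun/Wed  1899: Mon/Thu  1900: Tue/Fri  1901: Wed/Sat  1902: Thu/Sun  1903: Fri/Mon  1904: Sat/Wed  1905: Mon/Thu  1906: Tue/Fri  1907: Wed/Sat  1908: Thu/Mon  1909: Sat/Tue  1910: Sun/Wed  1911: Mon/Thu  1912: Tue/Sat ✓  1913: Thu/Sun  1914: Fri/Mon  1915: Sat/Tue  1916: Sun/Thu  1917: Tue/Fri
Both conditions hold in: 1912 — 1.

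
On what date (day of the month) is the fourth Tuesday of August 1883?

28

August 1, 1883 is a Wednesday, so the first Tuesday is the 7th.
The fourth Tuesday is 7 + 21 = 28.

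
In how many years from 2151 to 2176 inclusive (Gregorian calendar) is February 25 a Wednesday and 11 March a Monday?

Check each year's weekday for February 25 and 11 March:
  2151: Thu/Thu  2152: Fri/Sat  2153: Sun/Sun  2154: Mon/Mon  2155: Tue/Tue  2156: Wed/Thu  2157: Fri/Fri  2158: Sat/Sat  2159: Sun/Sun  2160: Mon/Tue  2161: Wed/Wed  2162: Thu/Thu  2163: Fri/Fri  2164: Sat/Sun  2165: Mon/Mon  2166: Tue/Tue  2167: Wed/Wed  2168: Thu/Fri  2169: Sat/Sat  2170: Sun/Sun  2171: Mon/Mon  2172: Tue/Wed  2173: Thu/Thu  2174: Fri/Fri  2175: Sat/Sat  2176: Sun/Mon
Both conditions hold in: no year — 0.

0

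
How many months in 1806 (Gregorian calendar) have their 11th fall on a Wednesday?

1

Check the 11th of each month of 1806: Jan 11: Sat, Feb 11: Tue, Mar 11: Tue, Apr 11: Fri, May 11: Sun, Jun 11: Wed, Jul 11: Fri, Aug 11: Mon, Sep 11: Thu, Oct 11: Sat, Nov 11: Tue, Dec 11: Thu.
Wednesday occurs in June — 1 month.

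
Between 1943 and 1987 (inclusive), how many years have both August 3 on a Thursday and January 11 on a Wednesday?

Check each year's weekday for August 3 and January 11:
  1943: Tue/Mon  1944: Thu/Tue  1945: Fri/Thu  1946: Sat/Fri  1947: Sun/Sat  1948: Tue/Sun  1949: Wed/Tue  1950: Thu/Wed ✓  1951: Fri/Thu  1952: Sun/Fri  1953: Mon/Sun  1954: Tue/Mon  1955: Wed/Tue  1956: Fri/Wed  …(17 more)…  1974: Sat/Fri  1975: Sun/Sat  1976: Tue/Sun  1977: Wed/Tue  1978: Thu/Wed ✓  1979: Fri/Thu  1980: Sun/Fri  1981: Mon/Sun  1982: Tue/Mon  1983: Wed/Tue  1984: Fri/Wed  1985: Sat/Fri  1986: Sun/Sat  1987: Mon/Sun
Both conditions hold in: 1950, 1961, 1967, 1978 — 4.

4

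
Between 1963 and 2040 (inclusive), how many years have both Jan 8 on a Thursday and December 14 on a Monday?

Check each year's weekday for Jan 8 and December 14:
  1963: Tue/Sat  1964: Wed/Mon  1965: Fri/Tue  1966: Sat/Wed  1967: Sun/Thu  1968: Mon/Sat  1969: Wed/Sun  1970: Thu/Mon ✓  1971: Fri/Tue  1972: Sat/Thu  1973: Mon/Fri  1974: Tue/Sat  1975: Wed/Sun  1976: Thu/Tue  …(50 more)…  2027: Fri/Tue  2028: Sat/Thu  2029: Mon/Fri  2030: Tue/Sat  2031: Wed/Sun  2032: Thu/Tue  2033: Sat/Wed  2034: Sun/Thu  2035: Mon/Fri  2036: Tue/Sun  2037: Thu/Mon ✓  2038: Fri/Tue  2039: Sat/Wed  2040: Sun/Fri
Both conditions hold in: 1970, 1981, 1987, 1998, 2009, 2015, 2026, 2037 — 8.

8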